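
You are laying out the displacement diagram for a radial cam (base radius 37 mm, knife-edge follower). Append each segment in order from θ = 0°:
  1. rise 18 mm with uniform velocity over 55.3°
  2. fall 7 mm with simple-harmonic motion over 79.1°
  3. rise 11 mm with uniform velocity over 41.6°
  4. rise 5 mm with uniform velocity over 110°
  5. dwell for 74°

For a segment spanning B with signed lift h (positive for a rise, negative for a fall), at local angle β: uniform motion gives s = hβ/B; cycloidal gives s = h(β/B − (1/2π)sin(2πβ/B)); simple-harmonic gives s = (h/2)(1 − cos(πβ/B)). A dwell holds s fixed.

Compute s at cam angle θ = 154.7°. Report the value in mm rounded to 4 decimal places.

seg 1 [0°–55.3°] uniform, h=18: full span → s += 18 → s = 18.0000
seg 2 [55.3°–134.4°] simple-harmonic, h=-7: full span → s += -7 → s = 11.0000
seg 3 [134.4°–176°] uniform, h=11: θ=154.7° here. β=20.3, B=41.6. 11·20.3/41.6 = 5.3678 → s = 16.3678

16.3678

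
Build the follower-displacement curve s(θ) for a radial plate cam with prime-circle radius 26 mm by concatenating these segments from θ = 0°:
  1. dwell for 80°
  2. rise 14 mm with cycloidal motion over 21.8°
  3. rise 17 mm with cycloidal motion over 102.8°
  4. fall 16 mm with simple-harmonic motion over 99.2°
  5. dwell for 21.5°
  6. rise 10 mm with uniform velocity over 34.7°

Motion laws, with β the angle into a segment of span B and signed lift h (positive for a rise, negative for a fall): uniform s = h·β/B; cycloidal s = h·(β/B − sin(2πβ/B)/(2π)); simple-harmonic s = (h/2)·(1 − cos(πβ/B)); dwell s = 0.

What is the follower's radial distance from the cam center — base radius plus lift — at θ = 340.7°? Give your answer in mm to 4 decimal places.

seg 1 [0°–80°] dwell: s stays 0.0000
seg 2 [80°–101.8°] cycloidal, h=14: full span → s += 14 → s = 14.0000
seg 3 [101.8°–204.6°] cycloidal, h=17: full span → s += 17 → s = 31.0000
seg 4 [204.6°–303.8°] simple-harmonic, h=-16: full span → s += -16 → s = 15.0000
seg 5 [303.8°–325.3°] dwell: s stays 15.0000
seg 6 [325.3°–360°] uniform, h=10: θ=340.7° here. β=15.4, B=34.7. 10·15.4/34.7 = 4.4380 → s = 19.4380
radial distance = base radius + s = 26 + 19.4380 = 45.4380

45.4380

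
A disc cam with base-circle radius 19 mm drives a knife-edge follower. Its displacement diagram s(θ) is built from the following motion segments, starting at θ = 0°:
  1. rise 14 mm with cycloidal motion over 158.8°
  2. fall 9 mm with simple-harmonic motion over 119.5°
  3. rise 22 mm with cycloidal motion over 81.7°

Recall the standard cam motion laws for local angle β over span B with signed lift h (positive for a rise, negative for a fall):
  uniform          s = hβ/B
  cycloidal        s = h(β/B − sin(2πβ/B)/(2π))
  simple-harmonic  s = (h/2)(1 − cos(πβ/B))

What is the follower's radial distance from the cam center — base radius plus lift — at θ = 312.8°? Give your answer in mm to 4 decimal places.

seg 1 [0°–158.8°] cycloidal, h=14: full span → s += 14 → s = 14.0000
seg 2 [158.8°–278.3°] simple-harmonic, h=-9: full span → s += -9 → s = 5.0000
seg 3 [278.3°–360°] cycloidal, h=22: θ=312.8° here. β=34.5, B=81.7. 22·(0.4223 − sin(2π·0.4223)/(2π)) = 7.6473 → s = 12.6473
radial distance = base radius + s = 19 + 12.6473 = 31.6473

31.6473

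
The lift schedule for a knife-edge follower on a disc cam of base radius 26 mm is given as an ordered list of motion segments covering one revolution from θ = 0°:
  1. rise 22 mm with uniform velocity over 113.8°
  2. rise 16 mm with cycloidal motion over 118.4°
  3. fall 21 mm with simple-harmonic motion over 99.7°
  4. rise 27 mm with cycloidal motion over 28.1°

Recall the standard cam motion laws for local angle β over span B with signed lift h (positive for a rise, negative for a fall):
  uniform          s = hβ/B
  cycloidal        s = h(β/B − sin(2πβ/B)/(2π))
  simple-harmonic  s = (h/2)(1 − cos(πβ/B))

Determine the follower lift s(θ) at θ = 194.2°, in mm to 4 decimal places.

seg 1 [0°–113.8°] uniform, h=22: full span → s += 22 → s = 22.0000
seg 2 [113.8°–232.2°] cycloidal, h=16: θ=194.2° here. β=80.4, B=118.4. 16·(0.6791 − sin(2π·0.6791)/(2π)) = 13.1625 → s = 35.1625

35.1625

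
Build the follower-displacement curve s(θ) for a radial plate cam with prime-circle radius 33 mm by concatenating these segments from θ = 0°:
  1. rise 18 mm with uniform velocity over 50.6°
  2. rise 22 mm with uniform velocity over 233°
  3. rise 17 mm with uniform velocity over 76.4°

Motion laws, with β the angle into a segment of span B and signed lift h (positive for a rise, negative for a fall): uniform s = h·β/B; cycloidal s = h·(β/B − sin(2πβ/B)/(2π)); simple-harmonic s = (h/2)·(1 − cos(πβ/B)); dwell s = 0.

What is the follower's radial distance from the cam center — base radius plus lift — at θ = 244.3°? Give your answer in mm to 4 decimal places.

seg 1 [0°–50.6°] uniform, h=18: full span → s += 18 → s = 18.0000
seg 2 [50.6°–283.6°] uniform, h=22: θ=244.3° here. β=193.7, B=233. 22·193.7/233 = 18.2893 → s = 36.2893
radial distance = base radius + s = 33 + 36.2893 = 69.2893

69.2893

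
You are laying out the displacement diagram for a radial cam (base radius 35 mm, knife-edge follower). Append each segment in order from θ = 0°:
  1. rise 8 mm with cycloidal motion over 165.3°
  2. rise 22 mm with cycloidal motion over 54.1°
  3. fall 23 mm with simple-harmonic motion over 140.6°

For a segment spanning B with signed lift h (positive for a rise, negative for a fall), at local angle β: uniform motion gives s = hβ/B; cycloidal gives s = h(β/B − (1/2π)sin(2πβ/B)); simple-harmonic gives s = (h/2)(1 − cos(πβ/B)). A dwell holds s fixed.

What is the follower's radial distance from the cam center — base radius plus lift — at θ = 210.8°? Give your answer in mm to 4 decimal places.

seg 1 [0°–165.3°] cycloidal, h=8: full span → s += 8 → s = 8.0000
seg 2 [165.3°–219.4°] cycloidal, h=22: θ=210.8° here. β=45.5, B=54.1. 22·(0.8410 − sin(2π·0.8410)/(2π)) = 21.4468 → s = 29.4468
radial distance = base radius + s = 35 + 29.4468 = 64.4468

64.4468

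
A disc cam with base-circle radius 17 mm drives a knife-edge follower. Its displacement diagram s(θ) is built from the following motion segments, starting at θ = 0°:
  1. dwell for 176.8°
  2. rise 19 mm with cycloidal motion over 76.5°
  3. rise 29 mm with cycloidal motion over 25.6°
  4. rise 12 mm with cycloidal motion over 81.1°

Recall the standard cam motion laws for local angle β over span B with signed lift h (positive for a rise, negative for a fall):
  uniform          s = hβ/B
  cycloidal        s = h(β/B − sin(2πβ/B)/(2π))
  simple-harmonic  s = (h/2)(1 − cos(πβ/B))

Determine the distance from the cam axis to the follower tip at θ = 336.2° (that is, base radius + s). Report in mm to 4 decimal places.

seg 1 [0°–176.8°] dwell: s stays 0.0000
seg 2 [176.8°–253.3°] cycloidal, h=19: full span → s += 19 → s = 19.0000
seg 3 [253.3°–278.9°] cycloidal, h=29: full span → s += 29 → s = 48.0000
seg 4 [278.9°–360°] cycloidal, h=12: θ=336.2° here. β=57.3, B=81.1. 12·(0.7065 − sin(2π·0.7065)/(2π)) = 10.3175 → s = 58.3175
radial distance = base radius + s = 17 + 58.3175 = 75.3175

75.3175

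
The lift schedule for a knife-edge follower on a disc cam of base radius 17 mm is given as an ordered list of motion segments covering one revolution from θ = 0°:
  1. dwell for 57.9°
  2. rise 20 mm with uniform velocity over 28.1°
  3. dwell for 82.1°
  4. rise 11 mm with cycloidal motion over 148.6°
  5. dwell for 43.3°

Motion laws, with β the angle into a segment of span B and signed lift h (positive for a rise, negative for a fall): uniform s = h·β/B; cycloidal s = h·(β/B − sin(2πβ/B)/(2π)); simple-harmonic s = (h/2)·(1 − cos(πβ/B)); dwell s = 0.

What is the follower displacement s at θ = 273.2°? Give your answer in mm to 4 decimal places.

seg 1 [0°–57.9°] dwell: s stays 0.0000
seg 2 [57.9°–86°] uniform, h=20: full span → s += 20 → s = 20.0000
seg 3 [86°–168.1°] dwell: s stays 20.0000
seg 4 [168.1°–316.7°] cycloidal, h=11: θ=273.2° here. β=105.1, B=148.6. 11·(0.7073 − sin(2π·0.7073)/(2π)) = 9.4679 → s = 29.4679

29.4679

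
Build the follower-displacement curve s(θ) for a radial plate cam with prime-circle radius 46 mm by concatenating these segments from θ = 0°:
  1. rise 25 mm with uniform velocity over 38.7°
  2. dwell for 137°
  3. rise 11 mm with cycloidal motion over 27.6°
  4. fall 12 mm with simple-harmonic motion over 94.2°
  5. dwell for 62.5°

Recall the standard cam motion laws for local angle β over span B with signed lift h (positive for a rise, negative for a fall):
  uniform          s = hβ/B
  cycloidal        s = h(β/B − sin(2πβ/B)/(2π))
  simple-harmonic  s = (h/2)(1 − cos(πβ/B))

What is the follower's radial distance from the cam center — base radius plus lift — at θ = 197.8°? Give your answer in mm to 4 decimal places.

seg 1 [0°–38.7°] uniform, h=25: full span → s += 25 → s = 25.0000
seg 2 [38.7°–175.7°] dwell: s stays 25.0000
seg 3 [175.7°–203.3°] cycloidal, h=11: θ=197.8° here. β=22.1, B=27.6. 11·(0.8007 − sin(2π·0.8007)/(2π)) = 10.4705 → s = 35.4705
radial distance = base radius + s = 46 + 35.4705 = 81.4705

81.4705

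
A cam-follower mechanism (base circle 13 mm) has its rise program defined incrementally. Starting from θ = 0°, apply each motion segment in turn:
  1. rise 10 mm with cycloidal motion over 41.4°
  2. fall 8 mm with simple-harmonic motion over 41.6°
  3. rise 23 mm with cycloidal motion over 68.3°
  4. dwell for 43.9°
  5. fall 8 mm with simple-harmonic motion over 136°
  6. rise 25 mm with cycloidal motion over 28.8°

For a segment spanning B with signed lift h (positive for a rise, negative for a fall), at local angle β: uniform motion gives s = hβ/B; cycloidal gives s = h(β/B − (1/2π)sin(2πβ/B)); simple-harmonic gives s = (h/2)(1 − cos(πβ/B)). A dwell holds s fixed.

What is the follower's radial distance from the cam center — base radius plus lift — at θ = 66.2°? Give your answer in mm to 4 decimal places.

seg 1 [0°–41.4°] cycloidal, h=10: full span → s += 10 → s = 10.0000
seg 2 [41.4°–83°] simple-harmonic, h=-8: θ=66.2° here. β=24.8, B=41.6. -8/2·(1 − cos(π·0.5962)) = -5.1900 → s = 4.8100
radial distance = base radius + s = 13 + 4.8100 = 17.8100

17.8100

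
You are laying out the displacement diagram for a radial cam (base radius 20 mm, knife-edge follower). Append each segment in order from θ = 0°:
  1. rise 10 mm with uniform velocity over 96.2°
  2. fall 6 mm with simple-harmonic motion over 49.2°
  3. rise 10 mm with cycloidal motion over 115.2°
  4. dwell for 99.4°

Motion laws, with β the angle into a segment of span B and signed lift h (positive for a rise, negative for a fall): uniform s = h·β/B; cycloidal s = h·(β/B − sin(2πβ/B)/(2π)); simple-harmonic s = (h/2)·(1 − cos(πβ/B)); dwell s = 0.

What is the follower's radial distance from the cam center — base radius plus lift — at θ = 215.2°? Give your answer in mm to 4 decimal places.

seg 1 [0°–96.2°] uniform, h=10: full span → s += 10 → s = 10.0000
seg 2 [96.2°–145.4°] simple-harmonic, h=-6: full span → s += -6 → s = 4.0000
seg 3 [145.4°–260.6°] cycloidal, h=10: θ=215.2° here. β=69.8, B=115.2. 10·(0.6059 − sin(2π·0.6059)/(2π)) = 7.0416 → s = 11.0416
radial distance = base radius + s = 20 + 11.0416 = 31.0416

31.0416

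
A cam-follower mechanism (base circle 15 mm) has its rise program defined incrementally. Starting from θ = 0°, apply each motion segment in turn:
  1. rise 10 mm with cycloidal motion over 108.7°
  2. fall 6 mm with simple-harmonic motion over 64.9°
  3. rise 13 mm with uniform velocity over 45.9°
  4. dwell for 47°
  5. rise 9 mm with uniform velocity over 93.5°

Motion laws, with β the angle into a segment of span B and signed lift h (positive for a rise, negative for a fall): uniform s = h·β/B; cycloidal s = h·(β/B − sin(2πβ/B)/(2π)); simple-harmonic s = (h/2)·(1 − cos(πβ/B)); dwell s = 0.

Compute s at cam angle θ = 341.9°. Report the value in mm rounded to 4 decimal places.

seg 1 [0°–108.7°] cycloidal, h=10: full span → s += 10 → s = 10.0000
seg 2 [108.7°–173.6°] simple-harmonic, h=-6: full span → s += -6 → s = 4.0000
seg 3 [173.6°–219.5°] uniform, h=13: full span → s += 13 → s = 17.0000
seg 4 [219.5°–266.5°] dwell: s stays 17.0000
seg 5 [266.5°–360°] uniform, h=9: θ=341.9° here. β=75.4, B=93.5. 9·75.4/93.5 = 7.2578 → s = 24.2578

24.2578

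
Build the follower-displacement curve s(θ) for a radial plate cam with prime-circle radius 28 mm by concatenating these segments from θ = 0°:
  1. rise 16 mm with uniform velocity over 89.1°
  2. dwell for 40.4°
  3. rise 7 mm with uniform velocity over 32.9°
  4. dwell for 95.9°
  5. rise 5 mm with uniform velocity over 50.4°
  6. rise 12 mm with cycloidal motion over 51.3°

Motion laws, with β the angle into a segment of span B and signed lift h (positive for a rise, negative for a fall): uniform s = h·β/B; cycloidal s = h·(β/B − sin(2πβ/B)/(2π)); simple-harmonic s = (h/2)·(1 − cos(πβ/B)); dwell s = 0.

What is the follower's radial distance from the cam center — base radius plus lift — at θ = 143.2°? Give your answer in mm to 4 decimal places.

seg 1 [0°–89.1°] uniform, h=16: full span → s += 16 → s = 16.0000
seg 2 [89.1°–129.5°] dwell: s stays 16.0000
seg 3 [129.5°–162.4°] uniform, h=7: θ=143.2° here. β=13.7, B=32.9. 7·13.7/32.9 = 2.9149 → s = 18.9149
radial distance = base radius + s = 28 + 18.9149 = 46.9149

46.9149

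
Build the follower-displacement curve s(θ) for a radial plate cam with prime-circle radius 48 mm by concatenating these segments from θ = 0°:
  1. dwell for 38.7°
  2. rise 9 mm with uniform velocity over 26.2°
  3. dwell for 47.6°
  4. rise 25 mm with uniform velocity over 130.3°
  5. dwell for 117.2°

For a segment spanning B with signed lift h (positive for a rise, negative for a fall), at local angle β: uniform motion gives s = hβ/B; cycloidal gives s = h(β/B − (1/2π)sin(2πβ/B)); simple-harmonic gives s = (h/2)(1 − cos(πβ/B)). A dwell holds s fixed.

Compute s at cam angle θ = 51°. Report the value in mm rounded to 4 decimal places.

seg 1 [0°–38.7°] dwell: s stays 0.0000
seg 2 [38.7°–64.9°] uniform, h=9: θ=51° here. β=12.3, B=26.2. 9·12.3/26.2 = 4.2252 → s = 4.2252

4.2252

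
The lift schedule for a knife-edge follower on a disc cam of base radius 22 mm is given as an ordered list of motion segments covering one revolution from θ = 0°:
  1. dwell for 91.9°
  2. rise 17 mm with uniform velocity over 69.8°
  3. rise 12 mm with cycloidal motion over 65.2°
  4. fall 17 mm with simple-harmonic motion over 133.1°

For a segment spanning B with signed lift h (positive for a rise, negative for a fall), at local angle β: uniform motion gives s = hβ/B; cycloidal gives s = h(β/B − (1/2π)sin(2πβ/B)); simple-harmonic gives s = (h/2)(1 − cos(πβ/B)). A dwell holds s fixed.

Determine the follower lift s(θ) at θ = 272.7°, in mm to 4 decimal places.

seg 1 [0°–91.9°] dwell: s stays 0.0000
seg 2 [91.9°–161.7°] uniform, h=17: full span → s += 17 → s = 17.0000
seg 3 [161.7°–226.9°] cycloidal, h=12: full span → s += 12 → s = 29.0000
seg 4 [226.9°–360°] simple-harmonic, h=-17: θ=272.7° here. β=45.8, B=133.1. -17/2·(1 − cos(π·0.3441)) = -4.5014 → s = 24.4986

24.4986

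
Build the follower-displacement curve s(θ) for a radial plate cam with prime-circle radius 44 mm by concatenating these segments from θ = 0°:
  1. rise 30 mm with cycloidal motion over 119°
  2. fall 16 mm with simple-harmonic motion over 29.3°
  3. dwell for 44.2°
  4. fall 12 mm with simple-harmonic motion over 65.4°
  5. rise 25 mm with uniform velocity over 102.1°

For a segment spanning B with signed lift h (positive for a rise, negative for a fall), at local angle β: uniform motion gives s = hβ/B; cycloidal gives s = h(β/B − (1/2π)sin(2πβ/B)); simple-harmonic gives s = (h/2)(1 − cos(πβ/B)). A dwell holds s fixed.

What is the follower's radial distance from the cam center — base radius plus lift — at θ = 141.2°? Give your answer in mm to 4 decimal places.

seg 1 [0°–119°] cycloidal, h=30: full span → s += 30 → s = 30.0000
seg 2 [119°–148.3°] simple-harmonic, h=-16: θ=141.2° here. β=22.2, B=29.3. -16/2·(1 − cos(π·0.7577)) = -13.7917 → s = 16.2083
radial distance = base radius + s = 44 + 16.2083 = 60.2083

60.2083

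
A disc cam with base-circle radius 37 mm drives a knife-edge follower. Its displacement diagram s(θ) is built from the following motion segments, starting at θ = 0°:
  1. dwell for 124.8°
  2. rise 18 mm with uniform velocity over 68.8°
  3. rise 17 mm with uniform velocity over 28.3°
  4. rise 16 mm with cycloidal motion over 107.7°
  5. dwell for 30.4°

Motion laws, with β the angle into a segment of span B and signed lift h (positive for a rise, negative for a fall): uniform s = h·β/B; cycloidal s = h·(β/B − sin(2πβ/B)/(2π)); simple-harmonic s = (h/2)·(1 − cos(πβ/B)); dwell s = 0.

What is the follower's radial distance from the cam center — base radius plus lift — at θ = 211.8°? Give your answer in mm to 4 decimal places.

seg 1 [0°–124.8°] dwell: s stays 0.0000
seg 2 [124.8°–193.6°] uniform, h=18: full span → s += 18 → s = 18.0000
seg 3 [193.6°–221.9°] uniform, h=17: θ=211.8° here. β=18.2, B=28.3. 17·18.2/28.3 = 10.9329 → s = 28.9329
radial distance = base radius + s = 37 + 28.9329 = 65.9329

65.9329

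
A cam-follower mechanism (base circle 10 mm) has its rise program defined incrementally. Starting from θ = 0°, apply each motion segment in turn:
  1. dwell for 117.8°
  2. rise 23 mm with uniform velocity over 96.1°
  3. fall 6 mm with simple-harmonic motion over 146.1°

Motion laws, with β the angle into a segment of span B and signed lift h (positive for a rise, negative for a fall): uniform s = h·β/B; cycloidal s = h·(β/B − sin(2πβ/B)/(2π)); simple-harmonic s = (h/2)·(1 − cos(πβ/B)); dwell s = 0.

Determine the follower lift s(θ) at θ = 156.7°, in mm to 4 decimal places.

seg 1 [0°–117.8°] dwell: s stays 0.0000
seg 2 [117.8°–213.9°] uniform, h=23: θ=156.7° here. β=38.9, B=96.1. 23·38.9/96.1 = 9.3101 → s = 9.3101

9.3101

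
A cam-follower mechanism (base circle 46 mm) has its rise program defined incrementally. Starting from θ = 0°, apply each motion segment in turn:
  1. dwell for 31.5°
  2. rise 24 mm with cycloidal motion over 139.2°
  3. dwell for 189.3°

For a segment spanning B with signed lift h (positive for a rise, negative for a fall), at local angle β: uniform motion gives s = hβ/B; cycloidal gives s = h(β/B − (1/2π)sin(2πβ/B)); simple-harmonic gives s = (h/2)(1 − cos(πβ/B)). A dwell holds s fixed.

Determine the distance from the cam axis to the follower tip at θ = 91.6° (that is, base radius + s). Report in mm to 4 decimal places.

seg 1 [0°–31.5°] dwell: s stays 0.0000
seg 2 [31.5°–170.7°] cycloidal, h=24: θ=91.6° here. β=60.1, B=139.2. 24·(0.4318 − sin(2π·0.4318)/(2π)) = 8.7739 → s = 8.7739
radial distance = base radius + s = 46 + 8.7739 = 54.7739

54.7739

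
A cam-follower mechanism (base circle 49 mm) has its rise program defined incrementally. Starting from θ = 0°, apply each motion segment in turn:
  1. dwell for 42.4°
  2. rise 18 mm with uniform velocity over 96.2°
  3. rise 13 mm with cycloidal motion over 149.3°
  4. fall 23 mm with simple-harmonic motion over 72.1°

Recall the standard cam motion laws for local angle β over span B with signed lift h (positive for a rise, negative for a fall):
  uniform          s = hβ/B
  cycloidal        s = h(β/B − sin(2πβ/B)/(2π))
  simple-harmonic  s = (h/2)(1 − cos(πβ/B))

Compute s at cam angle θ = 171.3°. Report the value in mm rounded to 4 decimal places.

seg 1 [0°–42.4°] dwell: s stays 0.0000
seg 2 [42.4°–138.6°] uniform, h=18: full span → s += 18 → s = 18.0000
seg 3 [138.6°–287.9°] cycloidal, h=13: θ=171.3° here. β=32.7, B=149.3. 13·(0.2190 − sin(2π·0.2190)/(2π)) = 0.8173 → s = 18.8173

18.8173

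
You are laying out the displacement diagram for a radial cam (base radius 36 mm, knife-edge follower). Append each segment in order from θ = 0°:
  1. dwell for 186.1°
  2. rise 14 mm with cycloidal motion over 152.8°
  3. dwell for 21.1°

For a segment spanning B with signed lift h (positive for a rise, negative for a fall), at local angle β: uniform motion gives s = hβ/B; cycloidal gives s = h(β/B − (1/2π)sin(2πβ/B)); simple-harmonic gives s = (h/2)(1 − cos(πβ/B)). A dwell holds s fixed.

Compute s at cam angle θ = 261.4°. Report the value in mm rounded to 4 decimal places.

seg 1 [0°–186.1°] dwell: s stays 0.0000
seg 2 [186.1°–338.9°] cycloidal, h=14: θ=261.4° here. β=75.3, B=152.8. 14·(0.4928 − sin(2π·0.4928)/(2π)) = 6.7985 → s = 6.7985

6.7985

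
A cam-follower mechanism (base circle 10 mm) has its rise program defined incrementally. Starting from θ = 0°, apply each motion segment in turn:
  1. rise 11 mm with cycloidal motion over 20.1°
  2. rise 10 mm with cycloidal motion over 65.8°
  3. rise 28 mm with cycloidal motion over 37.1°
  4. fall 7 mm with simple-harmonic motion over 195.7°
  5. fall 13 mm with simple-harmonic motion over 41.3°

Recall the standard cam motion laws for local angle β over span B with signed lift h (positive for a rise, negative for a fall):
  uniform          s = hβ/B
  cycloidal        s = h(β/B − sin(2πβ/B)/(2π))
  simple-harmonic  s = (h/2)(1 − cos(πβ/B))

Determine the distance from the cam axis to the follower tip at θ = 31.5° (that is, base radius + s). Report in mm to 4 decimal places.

seg 1 [0°–20.1°] cycloidal, h=11: full span → s += 11 → s = 11.0000
seg 2 [20.1°–85.9°] cycloidal, h=10: θ=31.5° here. β=11.4, B=65.8. 10·(0.1733 − sin(2π·0.1733)/(2π)) = 0.3225 → s = 11.3225
radial distance = base radius + s = 10 + 11.3225 = 21.3225

21.3225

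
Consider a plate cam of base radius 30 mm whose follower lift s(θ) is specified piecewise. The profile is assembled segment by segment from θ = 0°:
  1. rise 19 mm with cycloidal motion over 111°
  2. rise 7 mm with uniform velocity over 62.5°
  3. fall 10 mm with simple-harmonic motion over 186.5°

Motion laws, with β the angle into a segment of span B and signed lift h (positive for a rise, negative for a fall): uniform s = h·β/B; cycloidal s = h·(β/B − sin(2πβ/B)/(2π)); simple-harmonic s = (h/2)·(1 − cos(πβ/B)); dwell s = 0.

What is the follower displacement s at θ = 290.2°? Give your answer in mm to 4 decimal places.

seg 1 [0°–111°] cycloidal, h=19: full span → s += 19 → s = 19.0000
seg 2 [111°–173.5°] uniform, h=7: full span → s += 7 → s = 26.0000
seg 3 [173.5°–360°] simple-harmonic, h=-10: θ=290.2° here. β=116.7, B=186.5. -10/2·(1 − cos(π·0.6257)) = -6.9241 → s = 19.0759

19.0759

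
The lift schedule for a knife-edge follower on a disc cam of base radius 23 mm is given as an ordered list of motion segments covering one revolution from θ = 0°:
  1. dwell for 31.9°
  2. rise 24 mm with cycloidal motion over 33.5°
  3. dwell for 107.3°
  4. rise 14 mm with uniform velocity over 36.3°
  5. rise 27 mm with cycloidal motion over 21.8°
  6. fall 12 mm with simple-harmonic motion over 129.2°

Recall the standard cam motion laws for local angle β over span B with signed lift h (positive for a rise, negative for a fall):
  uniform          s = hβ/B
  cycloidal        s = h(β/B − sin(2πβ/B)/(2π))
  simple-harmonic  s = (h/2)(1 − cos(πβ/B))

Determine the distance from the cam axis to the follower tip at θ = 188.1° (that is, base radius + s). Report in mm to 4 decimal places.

seg 1 [0°–31.9°] dwell: s stays 0.0000
seg 2 [31.9°–65.4°] cycloidal, h=24: full span → s += 24 → s = 24.0000
seg 3 [65.4°–172.7°] dwell: s stays 24.0000
seg 4 [172.7°–209°] uniform, h=14: θ=188.1° here. β=15.4, B=36.3. 14·15.4/36.3 = 5.9394 → s = 29.9394
radial distance = base radius + s = 23 + 29.9394 = 52.9394

52.9394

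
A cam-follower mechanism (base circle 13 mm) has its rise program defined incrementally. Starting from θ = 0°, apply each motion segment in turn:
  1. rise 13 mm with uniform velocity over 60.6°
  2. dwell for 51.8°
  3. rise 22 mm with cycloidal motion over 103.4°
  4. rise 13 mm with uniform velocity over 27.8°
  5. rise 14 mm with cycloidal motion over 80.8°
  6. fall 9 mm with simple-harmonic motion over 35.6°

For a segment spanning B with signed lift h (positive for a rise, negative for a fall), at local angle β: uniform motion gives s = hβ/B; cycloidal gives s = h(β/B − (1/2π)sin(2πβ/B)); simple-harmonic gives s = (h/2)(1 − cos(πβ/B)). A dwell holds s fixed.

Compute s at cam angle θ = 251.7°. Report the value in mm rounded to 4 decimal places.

seg 1 [0°–60.6°] uniform, h=13: full span → s += 13 → s = 13.0000
seg 2 [60.6°–112.4°] dwell: s stays 13.0000
seg 3 [112.4°–215.8°] cycloidal, h=22: full span → s += 22 → s = 35.0000
seg 4 [215.8°–243.6°] uniform, h=13: full span → s += 13 → s = 48.0000
seg 5 [243.6°–324.4°] cycloidal, h=14: θ=251.7° here. β=8.1, B=80.8. 14·(0.1002 − sin(2π·0.1002)/(2π)) = 0.0910 → s = 48.0910

48.0910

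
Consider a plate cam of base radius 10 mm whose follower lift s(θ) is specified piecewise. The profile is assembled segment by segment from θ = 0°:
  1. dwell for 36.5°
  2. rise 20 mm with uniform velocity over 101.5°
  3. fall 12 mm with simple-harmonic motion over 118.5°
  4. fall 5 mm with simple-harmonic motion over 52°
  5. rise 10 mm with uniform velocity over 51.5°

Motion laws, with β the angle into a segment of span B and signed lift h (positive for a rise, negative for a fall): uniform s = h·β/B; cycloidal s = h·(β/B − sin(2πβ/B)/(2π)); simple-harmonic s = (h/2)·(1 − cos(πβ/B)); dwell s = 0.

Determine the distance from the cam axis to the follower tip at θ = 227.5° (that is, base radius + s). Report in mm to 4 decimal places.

seg 1 [0°–36.5°] dwell: s stays 0.0000
seg 2 [36.5°–138°] uniform, h=20: full span → s += 20 → s = 20.0000
seg 3 [138°–256.5°] simple-harmonic, h=-12: θ=227.5° here. β=89.5, B=118.5. -12/2·(1 − cos(π·0.7553)) = -10.3124 → s = 9.6876
radial distance = base radius + s = 10 + 9.6876 = 19.6876

19.6876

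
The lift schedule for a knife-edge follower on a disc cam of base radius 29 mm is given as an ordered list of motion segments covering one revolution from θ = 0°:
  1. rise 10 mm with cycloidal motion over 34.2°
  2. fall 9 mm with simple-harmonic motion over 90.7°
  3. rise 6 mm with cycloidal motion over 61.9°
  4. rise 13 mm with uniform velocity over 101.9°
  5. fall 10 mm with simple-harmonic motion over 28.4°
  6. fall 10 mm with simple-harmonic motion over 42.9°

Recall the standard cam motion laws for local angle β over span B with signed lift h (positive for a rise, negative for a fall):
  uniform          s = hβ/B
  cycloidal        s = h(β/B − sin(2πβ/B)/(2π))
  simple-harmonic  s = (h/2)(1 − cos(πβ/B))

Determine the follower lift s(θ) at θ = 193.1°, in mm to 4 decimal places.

seg 1 [0°–34.2°] cycloidal, h=10: full span → s += 10 → s = 10.0000
seg 2 [34.2°–124.9°] simple-harmonic, h=-9: full span → s += -9 → s = 1.0000
seg 3 [124.9°–186.8°] cycloidal, h=6: full span → s += 6 → s = 7.0000
seg 4 [186.8°–288.7°] uniform, h=13: θ=193.1° here. β=6.3, B=101.9. 13·6.3/101.9 = 0.8037 → s = 7.8037

7.8037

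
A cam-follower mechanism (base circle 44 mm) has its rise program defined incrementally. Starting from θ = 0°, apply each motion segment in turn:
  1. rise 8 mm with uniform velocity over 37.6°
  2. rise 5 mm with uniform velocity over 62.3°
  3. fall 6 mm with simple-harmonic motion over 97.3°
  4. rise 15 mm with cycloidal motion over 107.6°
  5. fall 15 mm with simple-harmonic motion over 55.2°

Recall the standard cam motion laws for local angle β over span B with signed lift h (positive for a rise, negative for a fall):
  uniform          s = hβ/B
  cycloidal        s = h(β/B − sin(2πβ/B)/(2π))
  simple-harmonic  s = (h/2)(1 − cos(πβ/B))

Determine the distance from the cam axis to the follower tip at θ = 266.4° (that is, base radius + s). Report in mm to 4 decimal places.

seg 1 [0°–37.6°] uniform, h=8: full span → s += 8 → s = 8.0000
seg 2 [37.6°–99.9°] uniform, h=5: full span → s += 5 → s = 13.0000
seg 3 [99.9°–197.2°] simple-harmonic, h=-6: full span → s += -6 → s = 7.0000
seg 4 [197.2°–304.8°] cycloidal, h=15: θ=266.4° here. β=69.2, B=107.6. 15·(0.6431 − sin(2π·0.6431)/(2π)) = 11.5158 → s = 18.5158
radial distance = base radius + s = 44 + 18.5158 = 62.5158

62.5158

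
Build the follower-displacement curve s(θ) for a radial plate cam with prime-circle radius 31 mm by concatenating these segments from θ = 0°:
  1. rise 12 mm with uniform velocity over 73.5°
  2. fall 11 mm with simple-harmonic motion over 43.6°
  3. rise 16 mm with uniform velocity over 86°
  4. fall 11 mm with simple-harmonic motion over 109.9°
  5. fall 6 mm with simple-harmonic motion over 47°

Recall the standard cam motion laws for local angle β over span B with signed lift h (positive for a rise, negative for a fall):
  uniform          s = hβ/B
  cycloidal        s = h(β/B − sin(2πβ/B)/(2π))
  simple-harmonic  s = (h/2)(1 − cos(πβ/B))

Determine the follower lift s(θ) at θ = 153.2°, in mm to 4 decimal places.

seg 1 [0°–73.5°] uniform, h=12: full span → s += 12 → s = 12.0000
seg 2 [73.5°–117.1°] simple-harmonic, h=-11: full span → s += -11 → s = 1.0000
seg 3 [117.1°–203.1°] uniform, h=16: θ=153.2° here. β=36.1, B=86. 16·36.1/86 = 6.7163 → s = 7.7163

7.7163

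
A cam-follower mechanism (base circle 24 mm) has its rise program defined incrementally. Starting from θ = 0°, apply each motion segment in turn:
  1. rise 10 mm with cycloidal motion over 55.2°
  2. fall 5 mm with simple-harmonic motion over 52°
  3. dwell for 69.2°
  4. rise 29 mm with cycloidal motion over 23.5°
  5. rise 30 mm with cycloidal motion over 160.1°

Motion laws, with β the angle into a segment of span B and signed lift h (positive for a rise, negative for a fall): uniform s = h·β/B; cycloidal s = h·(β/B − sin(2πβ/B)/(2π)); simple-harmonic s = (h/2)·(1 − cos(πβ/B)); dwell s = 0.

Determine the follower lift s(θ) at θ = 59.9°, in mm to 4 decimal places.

seg 1 [0°–55.2°] cycloidal, h=10: full span → s += 10 → s = 10.0000
seg 2 [55.2°–107.2°] simple-harmonic, h=-5: θ=59.9° here. β=4.7, B=52. -5/2·(1 − cos(π·0.0904)) = -0.1001 → s = 9.8999

9.8999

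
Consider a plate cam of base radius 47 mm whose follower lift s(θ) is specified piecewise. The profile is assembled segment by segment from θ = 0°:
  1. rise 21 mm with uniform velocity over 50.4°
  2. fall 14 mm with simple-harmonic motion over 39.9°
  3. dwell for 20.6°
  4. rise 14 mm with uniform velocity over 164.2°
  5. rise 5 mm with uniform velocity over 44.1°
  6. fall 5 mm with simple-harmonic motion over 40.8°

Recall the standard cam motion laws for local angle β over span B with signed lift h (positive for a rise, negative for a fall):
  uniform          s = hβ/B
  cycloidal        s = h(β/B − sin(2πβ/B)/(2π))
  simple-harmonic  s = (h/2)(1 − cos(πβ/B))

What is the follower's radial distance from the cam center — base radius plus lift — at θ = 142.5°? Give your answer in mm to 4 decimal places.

seg 1 [0°–50.4°] uniform, h=21: full span → s += 21 → s = 21.0000
seg 2 [50.4°–90.3°] simple-harmonic, h=-14: full span → s += -14 → s = 7.0000
seg 3 [90.3°–110.9°] dwell: s stays 7.0000
seg 4 [110.9°–275.1°] uniform, h=14: θ=142.5° here. β=31.6, B=164.2. 14·31.6/164.2 = 2.6943 → s = 9.6943
radial distance = base radius + s = 47 + 9.6943 = 56.6943

56.6943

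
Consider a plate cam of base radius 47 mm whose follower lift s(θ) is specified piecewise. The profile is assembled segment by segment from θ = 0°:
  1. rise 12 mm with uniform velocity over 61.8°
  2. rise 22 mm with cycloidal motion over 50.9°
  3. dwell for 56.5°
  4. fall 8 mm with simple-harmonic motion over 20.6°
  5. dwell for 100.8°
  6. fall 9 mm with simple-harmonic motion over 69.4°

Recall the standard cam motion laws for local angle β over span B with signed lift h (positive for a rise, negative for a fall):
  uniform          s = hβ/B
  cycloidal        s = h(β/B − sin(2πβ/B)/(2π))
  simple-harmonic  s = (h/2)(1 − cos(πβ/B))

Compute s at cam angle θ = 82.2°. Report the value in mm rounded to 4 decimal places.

seg 1 [0°–61.8°] uniform, h=12: full span → s += 12 → s = 12.0000
seg 2 [61.8°–112.7°] cycloidal, h=22: θ=82.2° here. β=20.4, B=50.9. 22·(0.4008 − sin(2π·0.4008)/(2π)) = 6.7732 → s = 18.7732

18.7732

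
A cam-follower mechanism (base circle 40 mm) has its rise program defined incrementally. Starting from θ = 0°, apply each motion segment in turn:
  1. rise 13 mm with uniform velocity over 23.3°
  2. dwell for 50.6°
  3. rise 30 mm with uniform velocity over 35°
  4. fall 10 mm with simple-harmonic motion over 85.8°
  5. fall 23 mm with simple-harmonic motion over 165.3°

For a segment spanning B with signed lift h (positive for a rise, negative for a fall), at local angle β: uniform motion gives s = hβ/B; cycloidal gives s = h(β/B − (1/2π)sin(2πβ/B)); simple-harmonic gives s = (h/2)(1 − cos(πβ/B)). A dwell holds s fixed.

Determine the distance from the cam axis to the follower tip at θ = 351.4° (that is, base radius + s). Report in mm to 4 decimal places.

seg 1 [0°–23.3°] uniform, h=13: full span → s += 13 → s = 13.0000
seg 2 [23.3°–73.9°] dwell: s stays 13.0000
seg 3 [73.9°–108.9°] uniform, h=30: full span → s += 30 → s = 43.0000
seg 4 [108.9°–194.7°] simple-harmonic, h=-10: full span → s += -10 → s = 33.0000
seg 5 [194.7°–360°] simple-harmonic, h=-23: θ=351.4° here. β=156.7, B=165.3. -23/2·(1 − cos(π·0.9480)) = -22.8467 → s = 10.1533
radial distance = base radius + s = 40 + 10.1533 = 50.1533

50.1533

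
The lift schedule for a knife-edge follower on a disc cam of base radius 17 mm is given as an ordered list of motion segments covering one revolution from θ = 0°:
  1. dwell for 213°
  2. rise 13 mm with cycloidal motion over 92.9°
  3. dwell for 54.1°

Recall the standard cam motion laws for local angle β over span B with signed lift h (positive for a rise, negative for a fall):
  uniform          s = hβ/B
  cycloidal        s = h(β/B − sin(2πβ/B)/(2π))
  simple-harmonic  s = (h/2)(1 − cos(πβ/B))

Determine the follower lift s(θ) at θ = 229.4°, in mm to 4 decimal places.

seg 1 [0°–213°] dwell: s stays 0.0000
seg 2 [213°–305.9°] cycloidal, h=13: θ=229.4° here. β=16.4, B=92.9. 13·(0.1765 − sin(2π·0.1765)/(2π)) = 0.4425 → s = 0.4425

0.4425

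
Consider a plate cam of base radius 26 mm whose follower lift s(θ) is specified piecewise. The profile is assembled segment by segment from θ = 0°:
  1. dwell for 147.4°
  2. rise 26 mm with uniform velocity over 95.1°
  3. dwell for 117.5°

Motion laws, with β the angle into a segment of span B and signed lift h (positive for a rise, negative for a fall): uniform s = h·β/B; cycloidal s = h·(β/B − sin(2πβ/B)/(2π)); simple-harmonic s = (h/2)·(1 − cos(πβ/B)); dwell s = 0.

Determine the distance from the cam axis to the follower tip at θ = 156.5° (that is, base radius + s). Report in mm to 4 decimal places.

seg 1 [0°–147.4°] dwell: s stays 0.0000
seg 2 [147.4°–242.5°] uniform, h=26: θ=156.5° here. β=9.1, B=95.1. 26·9.1/95.1 = 2.4879 → s = 2.4879
radial distance = base radius + s = 26 + 2.4879 = 28.4879

28.4879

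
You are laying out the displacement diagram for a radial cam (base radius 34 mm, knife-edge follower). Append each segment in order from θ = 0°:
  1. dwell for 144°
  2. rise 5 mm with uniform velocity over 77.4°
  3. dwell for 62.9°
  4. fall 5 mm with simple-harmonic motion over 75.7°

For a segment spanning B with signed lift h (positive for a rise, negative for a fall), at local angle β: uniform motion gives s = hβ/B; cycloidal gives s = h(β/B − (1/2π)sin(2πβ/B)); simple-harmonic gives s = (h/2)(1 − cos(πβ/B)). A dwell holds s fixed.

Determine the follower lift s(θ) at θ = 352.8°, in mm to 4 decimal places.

seg 1 [0°–144°] dwell: s stays 0.0000
seg 2 [144°–221.4°] uniform, h=5: full span → s += 5 → s = 5.0000
seg 3 [221.4°–284.3°] dwell: s stays 5.0000
seg 4 [284.3°–360°] simple-harmonic, h=-5: θ=352.8° here. β=68.5, B=75.7. -5/2·(1 − cos(π·0.9049)) = -4.8892 → s = 0.1108

0.1108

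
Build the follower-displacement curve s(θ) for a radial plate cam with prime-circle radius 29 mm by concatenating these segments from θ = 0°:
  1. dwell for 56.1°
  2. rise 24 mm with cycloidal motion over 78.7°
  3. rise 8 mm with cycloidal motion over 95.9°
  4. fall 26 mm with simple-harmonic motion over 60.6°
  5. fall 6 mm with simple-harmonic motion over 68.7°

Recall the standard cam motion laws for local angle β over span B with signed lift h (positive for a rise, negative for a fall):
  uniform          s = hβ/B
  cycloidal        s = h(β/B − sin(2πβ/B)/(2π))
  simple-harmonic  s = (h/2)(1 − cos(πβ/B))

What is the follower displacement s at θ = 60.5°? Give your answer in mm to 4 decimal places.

seg 1 [0°–56.1°] dwell: s stays 0.0000
seg 2 [56.1°–134.8°] cycloidal, h=24: θ=60.5° here. β=4.4, B=78.7. 24·(0.0559 − sin(2π·0.0559)/(2π)) = 0.0274 → s = 0.0274

0.0274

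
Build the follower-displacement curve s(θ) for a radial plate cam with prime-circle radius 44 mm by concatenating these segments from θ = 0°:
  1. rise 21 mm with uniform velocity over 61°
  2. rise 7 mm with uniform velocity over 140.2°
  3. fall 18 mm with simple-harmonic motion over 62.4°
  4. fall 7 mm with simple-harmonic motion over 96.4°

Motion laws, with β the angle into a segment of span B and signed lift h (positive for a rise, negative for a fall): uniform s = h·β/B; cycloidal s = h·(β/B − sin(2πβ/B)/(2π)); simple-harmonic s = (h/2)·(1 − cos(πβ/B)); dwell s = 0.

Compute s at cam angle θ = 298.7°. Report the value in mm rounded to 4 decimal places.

seg 1 [0°–61°] uniform, h=21: full span → s += 21 → s = 21.0000
seg 2 [61°–201.2°] uniform, h=7: full span → s += 7 → s = 28.0000
seg 3 [201.2°–263.6°] simple-harmonic, h=-18: full span → s += -18 → s = 10.0000
seg 4 [263.6°–360°] simple-harmonic, h=-7: θ=298.7° here. β=35.1, B=96.4. -7/2·(1 − cos(π·0.3641)) = -2.0508 → s = 7.9492

7.9492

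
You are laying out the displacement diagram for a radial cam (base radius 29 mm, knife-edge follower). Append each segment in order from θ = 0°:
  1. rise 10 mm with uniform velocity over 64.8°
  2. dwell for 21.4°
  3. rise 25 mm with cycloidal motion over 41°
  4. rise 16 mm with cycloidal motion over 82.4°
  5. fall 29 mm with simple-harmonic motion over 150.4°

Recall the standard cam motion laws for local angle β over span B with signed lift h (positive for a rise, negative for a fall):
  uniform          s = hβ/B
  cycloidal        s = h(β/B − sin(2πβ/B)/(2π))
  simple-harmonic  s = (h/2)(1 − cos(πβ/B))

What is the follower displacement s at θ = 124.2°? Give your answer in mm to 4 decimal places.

seg 1 [0°–64.8°] uniform, h=10: full span → s += 10 → s = 10.0000
seg 2 [64.8°–86.2°] dwell: s stays 10.0000
seg 3 [86.2°–127.2°] cycloidal, h=25: θ=124.2° here. β=38, B=41. 25·(0.9268 − sin(2π·0.9268)/(2π)) = 24.9362 → s = 34.9362

34.9362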